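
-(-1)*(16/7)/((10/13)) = 104/35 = 2.97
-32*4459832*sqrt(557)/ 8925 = -142714624*sqrt(557)/ 8925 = -377387.79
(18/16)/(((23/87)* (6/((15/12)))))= 1305/1472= 0.89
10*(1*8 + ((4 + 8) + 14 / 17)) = 3540 / 17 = 208.24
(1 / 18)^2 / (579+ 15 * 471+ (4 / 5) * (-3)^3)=5 / 12348288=0.00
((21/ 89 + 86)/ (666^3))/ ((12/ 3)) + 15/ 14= 1.07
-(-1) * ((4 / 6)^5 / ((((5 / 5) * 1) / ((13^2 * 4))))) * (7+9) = 346112 / 243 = 1424.33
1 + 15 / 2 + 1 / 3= 53 / 6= 8.83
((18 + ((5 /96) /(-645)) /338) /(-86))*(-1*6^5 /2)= 2034294885 /2499848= 813.77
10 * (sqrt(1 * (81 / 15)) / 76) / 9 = sqrt(15) / 114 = 0.03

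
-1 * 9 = -9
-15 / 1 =-15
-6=-6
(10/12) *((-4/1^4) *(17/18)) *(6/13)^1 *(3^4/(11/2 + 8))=-340/39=-8.72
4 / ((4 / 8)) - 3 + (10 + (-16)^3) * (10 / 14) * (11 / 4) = -8021.07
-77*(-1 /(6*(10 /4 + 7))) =77 /57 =1.35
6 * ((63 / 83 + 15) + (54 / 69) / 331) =59755788 / 631879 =94.57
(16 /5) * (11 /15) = 176 /75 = 2.35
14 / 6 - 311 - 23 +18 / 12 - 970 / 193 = -388153 / 1158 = -335.19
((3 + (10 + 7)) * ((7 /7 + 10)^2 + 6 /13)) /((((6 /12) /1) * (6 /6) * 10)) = 6316 /13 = 485.85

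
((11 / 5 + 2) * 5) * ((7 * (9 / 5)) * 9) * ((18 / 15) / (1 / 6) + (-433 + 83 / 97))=-2454008886 / 2425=-1011962.43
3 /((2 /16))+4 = 28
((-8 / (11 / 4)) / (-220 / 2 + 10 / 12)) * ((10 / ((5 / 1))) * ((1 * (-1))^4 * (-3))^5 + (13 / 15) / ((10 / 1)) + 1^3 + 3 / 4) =-2323984 / 180125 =-12.90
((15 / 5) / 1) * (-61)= -183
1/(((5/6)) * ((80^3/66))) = 99/640000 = 0.00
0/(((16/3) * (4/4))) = 0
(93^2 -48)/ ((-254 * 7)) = -8601/ 1778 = -4.84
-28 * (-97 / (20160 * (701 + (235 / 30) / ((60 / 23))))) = 97 / 506882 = 0.00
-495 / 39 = -165 / 13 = -12.69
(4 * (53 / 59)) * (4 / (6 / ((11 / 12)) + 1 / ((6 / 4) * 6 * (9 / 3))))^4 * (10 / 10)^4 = 422281079903232 / 861864630936875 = 0.49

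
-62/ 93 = -2/ 3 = -0.67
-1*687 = -687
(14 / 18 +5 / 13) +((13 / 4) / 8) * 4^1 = 2609 / 936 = 2.79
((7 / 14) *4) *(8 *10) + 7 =167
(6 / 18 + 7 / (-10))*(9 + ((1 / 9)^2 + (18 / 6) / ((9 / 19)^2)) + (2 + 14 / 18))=-11209 / 1215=-9.23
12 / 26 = 0.46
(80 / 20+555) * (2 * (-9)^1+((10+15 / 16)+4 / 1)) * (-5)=136955 / 16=8559.69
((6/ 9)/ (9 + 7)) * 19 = 0.79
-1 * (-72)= 72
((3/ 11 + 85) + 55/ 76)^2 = 5168603449/ 698896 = 7395.38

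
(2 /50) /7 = 1 /175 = 0.01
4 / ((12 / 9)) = 3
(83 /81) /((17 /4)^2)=1328 /23409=0.06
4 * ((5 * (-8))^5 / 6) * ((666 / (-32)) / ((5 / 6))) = 1704960000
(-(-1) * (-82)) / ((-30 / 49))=2009 / 15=133.93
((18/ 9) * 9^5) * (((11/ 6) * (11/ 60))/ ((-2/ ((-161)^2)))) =-20578189401/ 40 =-514454735.02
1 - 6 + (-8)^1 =-13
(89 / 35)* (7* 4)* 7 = 2492 / 5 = 498.40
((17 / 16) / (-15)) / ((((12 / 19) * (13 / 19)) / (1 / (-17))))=361 / 37440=0.01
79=79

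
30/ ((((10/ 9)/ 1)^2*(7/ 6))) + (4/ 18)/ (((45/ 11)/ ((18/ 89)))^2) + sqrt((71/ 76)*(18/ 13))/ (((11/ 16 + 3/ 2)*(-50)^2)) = 6*sqrt(35074)/ 5403125 + 259855181/ 12475575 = 20.83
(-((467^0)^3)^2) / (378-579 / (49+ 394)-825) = 443 / 198600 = 0.00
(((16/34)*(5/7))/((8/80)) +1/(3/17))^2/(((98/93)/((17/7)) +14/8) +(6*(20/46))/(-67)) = 38.00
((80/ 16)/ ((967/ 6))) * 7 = 210/ 967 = 0.22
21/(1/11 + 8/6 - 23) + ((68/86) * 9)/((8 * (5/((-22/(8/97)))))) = -14827329/306160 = -48.43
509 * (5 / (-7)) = -2545 / 7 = -363.57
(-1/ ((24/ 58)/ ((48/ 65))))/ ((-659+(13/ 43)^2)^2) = -0.00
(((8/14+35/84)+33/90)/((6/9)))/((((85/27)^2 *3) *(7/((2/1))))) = 138267/7080500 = 0.02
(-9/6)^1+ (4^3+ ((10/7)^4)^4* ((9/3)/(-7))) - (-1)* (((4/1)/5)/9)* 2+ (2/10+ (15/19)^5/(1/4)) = -3362196353340636052950113/51841456474788833894370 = -64.86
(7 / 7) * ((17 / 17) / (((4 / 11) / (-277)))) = -3047 / 4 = -761.75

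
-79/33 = -2.39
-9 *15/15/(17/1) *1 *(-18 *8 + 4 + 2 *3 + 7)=1143/17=67.24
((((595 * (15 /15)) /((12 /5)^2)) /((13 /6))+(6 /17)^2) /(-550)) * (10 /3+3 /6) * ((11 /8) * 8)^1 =-99132461 /27050400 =-3.66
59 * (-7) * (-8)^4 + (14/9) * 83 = -15223670/9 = -1691518.89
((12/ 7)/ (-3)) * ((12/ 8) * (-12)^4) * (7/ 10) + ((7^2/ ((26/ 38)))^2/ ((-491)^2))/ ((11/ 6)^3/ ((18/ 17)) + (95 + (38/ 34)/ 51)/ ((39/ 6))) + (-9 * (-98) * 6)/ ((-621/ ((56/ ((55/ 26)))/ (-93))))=-1369263082485479972785616/ 110076695468029613895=-12439.17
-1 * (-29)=29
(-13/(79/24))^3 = -30371328/493039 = -61.60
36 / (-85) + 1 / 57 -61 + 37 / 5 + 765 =3444766 / 4845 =710.99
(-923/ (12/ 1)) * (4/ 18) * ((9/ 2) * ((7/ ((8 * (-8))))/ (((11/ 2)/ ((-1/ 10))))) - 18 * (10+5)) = 194931139/ 42240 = 4614.85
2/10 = 1/5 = 0.20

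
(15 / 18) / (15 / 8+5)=4 / 33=0.12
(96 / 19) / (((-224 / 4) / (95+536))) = -7572 / 133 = -56.93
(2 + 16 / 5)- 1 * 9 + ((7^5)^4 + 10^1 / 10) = 398961331488059991 / 5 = 79792266297611998.20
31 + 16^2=287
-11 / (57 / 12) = -44 / 19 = -2.32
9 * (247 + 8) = 2295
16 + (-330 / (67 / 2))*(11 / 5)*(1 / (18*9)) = 28702 / 1809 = 15.87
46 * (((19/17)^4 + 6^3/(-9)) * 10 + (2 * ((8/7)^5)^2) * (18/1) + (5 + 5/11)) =-980089834496607316/259518767989019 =-3776.57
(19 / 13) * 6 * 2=228 / 13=17.54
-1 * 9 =-9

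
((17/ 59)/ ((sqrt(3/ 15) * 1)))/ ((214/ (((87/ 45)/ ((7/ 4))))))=986 * sqrt(5)/ 662865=0.00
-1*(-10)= 10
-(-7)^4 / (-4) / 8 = 2401 / 32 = 75.03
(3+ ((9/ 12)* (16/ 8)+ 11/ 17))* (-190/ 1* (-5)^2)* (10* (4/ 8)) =-2078125/ 17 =-122242.65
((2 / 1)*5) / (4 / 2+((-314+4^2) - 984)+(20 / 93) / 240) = -11160 / 1428479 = -0.01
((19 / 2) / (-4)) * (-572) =2717 / 2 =1358.50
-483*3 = -1449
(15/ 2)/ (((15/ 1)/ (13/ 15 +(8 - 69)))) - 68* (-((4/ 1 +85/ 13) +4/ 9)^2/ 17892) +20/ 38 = -169167578906/ 5816935215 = -29.08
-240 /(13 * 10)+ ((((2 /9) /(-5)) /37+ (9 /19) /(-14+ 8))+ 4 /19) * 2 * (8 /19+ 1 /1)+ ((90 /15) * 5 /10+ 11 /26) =3381607 /1736410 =1.95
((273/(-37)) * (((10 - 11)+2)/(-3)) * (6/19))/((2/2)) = 546/703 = 0.78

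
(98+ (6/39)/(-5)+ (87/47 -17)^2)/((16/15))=8815926/28717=306.99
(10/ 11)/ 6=5/ 33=0.15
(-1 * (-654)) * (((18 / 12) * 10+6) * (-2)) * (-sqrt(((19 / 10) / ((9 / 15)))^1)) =48879.66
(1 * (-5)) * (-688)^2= -2366720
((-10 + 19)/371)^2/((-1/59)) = -4779/137641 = -0.03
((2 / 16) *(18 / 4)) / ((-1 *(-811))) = 9 / 12976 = 0.00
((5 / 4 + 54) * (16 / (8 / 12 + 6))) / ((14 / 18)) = 5967 / 35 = 170.49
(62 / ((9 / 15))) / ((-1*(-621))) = 310 / 1863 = 0.17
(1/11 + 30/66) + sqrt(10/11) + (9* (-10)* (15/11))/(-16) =sqrt(110)/11 + 723/88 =9.17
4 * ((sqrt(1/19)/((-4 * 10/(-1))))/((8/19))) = 0.05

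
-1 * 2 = -2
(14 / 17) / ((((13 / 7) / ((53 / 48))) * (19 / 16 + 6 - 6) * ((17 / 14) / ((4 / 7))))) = 41552 / 214149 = 0.19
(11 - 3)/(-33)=-8/33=-0.24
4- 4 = 0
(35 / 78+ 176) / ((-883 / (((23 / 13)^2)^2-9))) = -156843148 / 983555157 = -0.16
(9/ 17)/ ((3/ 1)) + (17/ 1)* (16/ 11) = 4657/ 187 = 24.90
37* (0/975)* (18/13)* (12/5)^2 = 0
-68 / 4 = -17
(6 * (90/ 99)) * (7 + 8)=900/ 11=81.82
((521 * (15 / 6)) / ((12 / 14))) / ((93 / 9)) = 18235 / 124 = 147.06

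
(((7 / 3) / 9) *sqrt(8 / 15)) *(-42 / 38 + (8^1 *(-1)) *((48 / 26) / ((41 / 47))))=-852362 *sqrt(30) / 1367145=-3.41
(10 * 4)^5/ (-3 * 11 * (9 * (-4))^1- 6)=51200000/ 591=86632.83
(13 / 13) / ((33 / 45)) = 15 / 11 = 1.36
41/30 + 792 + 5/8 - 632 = 19439/120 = 161.99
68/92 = 17/23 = 0.74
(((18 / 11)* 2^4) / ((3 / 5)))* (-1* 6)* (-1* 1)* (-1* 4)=-11520 / 11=-1047.27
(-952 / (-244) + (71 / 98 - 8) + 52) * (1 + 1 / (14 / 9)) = 6685801 / 83692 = 79.89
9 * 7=63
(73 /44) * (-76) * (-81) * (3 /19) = 17739 /11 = 1612.64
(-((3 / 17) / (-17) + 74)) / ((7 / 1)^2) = -21383 / 14161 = -1.51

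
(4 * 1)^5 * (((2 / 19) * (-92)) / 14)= -94208 / 133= -708.33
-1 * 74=-74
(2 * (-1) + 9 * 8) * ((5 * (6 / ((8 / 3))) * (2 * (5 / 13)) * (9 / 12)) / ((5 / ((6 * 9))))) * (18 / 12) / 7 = 54675 / 52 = 1051.44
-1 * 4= -4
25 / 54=0.46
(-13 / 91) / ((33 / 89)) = -89 / 231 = -0.39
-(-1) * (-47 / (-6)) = 47 / 6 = 7.83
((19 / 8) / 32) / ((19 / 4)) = 1 / 64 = 0.02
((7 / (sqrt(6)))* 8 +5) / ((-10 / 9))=-42* sqrt(6) / 5- 9 / 2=-25.08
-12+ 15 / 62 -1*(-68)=3487 / 62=56.24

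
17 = 17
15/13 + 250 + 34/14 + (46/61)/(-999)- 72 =1006951850/5545449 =181.58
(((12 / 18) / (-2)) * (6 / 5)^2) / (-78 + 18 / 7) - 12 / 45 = -859 / 3300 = -0.26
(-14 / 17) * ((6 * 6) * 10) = -5040 / 17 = -296.47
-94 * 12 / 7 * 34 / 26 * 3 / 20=-14382 / 455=-31.61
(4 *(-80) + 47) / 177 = -91 / 59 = -1.54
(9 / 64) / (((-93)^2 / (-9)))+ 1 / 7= 61441 / 430528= 0.14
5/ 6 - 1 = -1/ 6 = -0.17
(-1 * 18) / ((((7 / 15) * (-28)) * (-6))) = -0.23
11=11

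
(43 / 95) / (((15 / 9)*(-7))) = -129 / 3325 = -0.04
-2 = -2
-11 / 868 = -0.01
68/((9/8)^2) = 4352/81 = 53.73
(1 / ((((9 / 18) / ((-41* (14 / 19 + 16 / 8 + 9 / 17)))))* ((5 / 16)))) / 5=-276832 / 1615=-171.41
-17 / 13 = -1.31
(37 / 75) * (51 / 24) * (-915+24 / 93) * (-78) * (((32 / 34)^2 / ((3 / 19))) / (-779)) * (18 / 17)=-5237651328 / 9182975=-570.37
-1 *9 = -9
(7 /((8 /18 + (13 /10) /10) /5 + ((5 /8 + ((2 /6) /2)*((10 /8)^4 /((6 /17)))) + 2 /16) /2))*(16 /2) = 14336000 /272981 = 52.52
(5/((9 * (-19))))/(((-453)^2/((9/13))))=-5/50686623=-0.00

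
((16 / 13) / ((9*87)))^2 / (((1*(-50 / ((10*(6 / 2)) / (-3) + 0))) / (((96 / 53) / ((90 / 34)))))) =139264 / 411857862975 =0.00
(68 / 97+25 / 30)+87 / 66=9131 / 3201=2.85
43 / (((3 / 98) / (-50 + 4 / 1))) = -193844 / 3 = -64614.67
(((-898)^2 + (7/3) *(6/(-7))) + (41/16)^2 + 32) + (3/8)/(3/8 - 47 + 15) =52231541837/64768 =806440.55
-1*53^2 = -2809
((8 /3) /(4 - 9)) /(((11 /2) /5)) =-16 /33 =-0.48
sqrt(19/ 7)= sqrt(133)/ 7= 1.65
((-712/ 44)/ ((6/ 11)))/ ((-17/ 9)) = 267/ 17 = 15.71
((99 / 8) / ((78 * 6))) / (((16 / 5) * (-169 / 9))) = -495 / 1124864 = -0.00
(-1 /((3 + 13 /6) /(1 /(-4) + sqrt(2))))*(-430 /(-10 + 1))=215 /93- 860*sqrt(2) /93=-10.77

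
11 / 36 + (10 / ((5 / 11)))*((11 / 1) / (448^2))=0.31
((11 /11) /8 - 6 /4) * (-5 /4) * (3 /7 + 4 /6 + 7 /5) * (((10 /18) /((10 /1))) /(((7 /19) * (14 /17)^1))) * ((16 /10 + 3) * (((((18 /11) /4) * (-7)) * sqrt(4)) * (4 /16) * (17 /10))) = -16544383 /1881600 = -8.79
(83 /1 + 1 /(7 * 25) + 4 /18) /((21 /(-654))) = -28576312 /11025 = -2591.96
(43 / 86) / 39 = 1 / 78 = 0.01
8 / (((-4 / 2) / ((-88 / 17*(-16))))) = -5632 / 17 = -331.29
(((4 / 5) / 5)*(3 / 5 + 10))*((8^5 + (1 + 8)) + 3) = 55594.88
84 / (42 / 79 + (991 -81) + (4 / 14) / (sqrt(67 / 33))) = 391777422204 / 4246734805195 -1834854*sqrt(2211) / 4246734805195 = 0.09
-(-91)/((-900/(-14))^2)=4459/202500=0.02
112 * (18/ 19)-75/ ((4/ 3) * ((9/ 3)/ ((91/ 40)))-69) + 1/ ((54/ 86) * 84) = 28276932395/ 263679948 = 107.24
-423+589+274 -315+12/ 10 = 631/ 5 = 126.20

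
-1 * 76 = -76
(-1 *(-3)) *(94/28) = 141/14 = 10.07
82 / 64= 41 / 32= 1.28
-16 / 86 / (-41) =0.00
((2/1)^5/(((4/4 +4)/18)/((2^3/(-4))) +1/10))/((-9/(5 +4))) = 5760/7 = 822.86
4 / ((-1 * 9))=-4 / 9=-0.44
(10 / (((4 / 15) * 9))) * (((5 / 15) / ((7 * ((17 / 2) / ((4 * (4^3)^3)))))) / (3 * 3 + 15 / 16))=419430400 / 170289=2463.05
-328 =-328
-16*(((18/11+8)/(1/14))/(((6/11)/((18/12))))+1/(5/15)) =-5984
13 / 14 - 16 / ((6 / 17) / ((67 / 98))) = -8839 / 294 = -30.06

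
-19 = -19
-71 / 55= -1.29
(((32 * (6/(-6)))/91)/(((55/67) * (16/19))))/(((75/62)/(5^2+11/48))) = -10.61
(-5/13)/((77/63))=-45/143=-0.31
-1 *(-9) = 9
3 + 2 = 5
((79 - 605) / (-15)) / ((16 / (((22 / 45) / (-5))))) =-2893 / 13500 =-0.21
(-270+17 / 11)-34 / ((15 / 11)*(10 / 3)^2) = -270.70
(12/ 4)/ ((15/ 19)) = 19/ 5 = 3.80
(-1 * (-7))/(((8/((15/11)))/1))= 105/88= 1.19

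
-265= -265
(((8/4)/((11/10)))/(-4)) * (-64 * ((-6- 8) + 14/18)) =-38080/99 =-384.65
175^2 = 30625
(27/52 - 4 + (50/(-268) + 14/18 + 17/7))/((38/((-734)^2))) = -13628237087/2085174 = -6535.78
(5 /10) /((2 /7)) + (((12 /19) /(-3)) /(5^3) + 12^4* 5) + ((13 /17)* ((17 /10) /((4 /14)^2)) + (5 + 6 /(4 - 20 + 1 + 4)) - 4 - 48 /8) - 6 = 21670400723 /209000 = 103686.13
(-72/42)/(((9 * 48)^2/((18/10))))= -1/60480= -0.00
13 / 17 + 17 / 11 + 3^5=45873 / 187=245.31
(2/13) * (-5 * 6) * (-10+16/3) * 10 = 2800/13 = 215.38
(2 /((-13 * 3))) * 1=-2 /39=-0.05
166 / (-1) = -166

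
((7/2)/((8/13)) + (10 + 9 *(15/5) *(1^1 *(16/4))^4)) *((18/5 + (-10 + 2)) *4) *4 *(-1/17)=2438546/85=28688.78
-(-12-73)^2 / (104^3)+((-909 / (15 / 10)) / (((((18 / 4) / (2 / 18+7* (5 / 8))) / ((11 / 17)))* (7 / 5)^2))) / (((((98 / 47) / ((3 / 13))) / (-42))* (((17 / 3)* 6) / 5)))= 2682574205075 / 19677245952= 136.33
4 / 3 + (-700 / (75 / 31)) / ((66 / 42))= -6032 / 33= -182.79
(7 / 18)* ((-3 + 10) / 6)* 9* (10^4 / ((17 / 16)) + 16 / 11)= 21563332 / 561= 38437.31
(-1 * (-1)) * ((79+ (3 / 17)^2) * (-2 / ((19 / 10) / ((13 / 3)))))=-5938400 / 16473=-360.49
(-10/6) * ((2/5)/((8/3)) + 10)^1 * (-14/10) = 1421/60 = 23.68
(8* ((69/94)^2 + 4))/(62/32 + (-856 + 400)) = -256672/3209677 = -0.08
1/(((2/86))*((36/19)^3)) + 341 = 16204633/46656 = 347.32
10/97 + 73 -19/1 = 5248/97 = 54.10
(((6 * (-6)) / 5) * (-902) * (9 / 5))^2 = 85408893504 / 625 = 136654229.61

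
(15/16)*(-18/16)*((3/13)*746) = -151065/832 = -181.57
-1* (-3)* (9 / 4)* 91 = 614.25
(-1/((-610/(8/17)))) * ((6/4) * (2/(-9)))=-4/15555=-0.00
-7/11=-0.64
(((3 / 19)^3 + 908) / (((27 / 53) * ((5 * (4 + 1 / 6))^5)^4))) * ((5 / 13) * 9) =402279736251116682215424 / 15468008818242395818742807023227214813232421875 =0.00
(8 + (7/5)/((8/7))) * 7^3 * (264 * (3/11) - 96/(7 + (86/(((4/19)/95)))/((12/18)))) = 265260257703/1164365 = 227815.38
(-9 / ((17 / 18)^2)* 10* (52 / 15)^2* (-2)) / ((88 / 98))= 42928704 / 15895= 2700.77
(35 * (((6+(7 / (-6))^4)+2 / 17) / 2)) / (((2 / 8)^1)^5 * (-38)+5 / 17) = 98336560 / 181197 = 542.71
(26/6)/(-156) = -1/36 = -0.03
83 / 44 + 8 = 435 / 44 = 9.89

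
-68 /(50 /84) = -2856 /25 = -114.24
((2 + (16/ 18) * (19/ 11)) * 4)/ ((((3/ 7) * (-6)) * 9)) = -4900/ 8019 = -0.61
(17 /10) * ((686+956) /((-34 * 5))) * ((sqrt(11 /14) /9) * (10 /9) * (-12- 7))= 15599 * sqrt(154) /5670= 34.14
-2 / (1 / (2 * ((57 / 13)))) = -17.54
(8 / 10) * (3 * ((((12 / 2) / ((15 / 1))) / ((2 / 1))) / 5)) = 12 / 125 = 0.10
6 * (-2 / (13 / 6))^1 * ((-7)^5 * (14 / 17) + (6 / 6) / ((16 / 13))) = 33880923 / 442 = 76653.67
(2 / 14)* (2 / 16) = 0.02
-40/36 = -10/9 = -1.11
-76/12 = -19/3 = -6.33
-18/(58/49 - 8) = 441/167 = 2.64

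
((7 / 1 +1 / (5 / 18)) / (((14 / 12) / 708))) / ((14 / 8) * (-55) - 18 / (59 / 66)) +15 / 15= -52172639 / 961345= -54.27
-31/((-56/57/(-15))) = -26505/56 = -473.30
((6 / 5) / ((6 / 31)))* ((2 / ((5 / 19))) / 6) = 589 / 75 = 7.85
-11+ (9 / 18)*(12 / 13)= -137 / 13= -10.54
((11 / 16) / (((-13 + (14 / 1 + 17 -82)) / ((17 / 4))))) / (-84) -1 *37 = -12730181 / 344064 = -37.00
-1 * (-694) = 694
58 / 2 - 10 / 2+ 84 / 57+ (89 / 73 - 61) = -34.31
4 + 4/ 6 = 14/ 3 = 4.67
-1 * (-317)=317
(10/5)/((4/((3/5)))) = 0.30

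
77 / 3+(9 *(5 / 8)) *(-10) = -367 / 12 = -30.58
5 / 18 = 0.28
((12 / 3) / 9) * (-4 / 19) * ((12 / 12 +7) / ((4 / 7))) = -224 / 171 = -1.31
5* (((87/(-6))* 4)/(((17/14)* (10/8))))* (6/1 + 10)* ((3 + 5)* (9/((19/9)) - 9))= 37416960/323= 115841.98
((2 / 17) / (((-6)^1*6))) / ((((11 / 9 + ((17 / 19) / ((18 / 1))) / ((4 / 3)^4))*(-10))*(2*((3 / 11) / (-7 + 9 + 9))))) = 147136 / 27638175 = 0.01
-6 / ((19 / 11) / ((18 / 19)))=-1188 / 361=-3.29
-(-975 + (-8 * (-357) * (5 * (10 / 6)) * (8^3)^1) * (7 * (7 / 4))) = -149272625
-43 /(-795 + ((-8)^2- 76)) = 43 /807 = 0.05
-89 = -89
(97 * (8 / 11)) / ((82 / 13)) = 5044 / 451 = 11.18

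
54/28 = 27/14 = 1.93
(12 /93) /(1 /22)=88 /31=2.84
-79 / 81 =-0.98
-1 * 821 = -821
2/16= 1/8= 0.12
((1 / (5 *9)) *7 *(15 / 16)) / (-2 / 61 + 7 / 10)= 2135 / 9768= 0.22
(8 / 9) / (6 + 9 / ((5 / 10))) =1 / 27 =0.04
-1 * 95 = -95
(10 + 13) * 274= 6302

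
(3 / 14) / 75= 1 / 350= 0.00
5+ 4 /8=11 /2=5.50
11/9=1.22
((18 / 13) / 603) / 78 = 1 / 33969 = 0.00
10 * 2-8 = 12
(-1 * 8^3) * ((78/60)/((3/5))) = -3328/3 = -1109.33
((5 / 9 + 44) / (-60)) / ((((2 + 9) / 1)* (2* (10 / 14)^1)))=-2807 / 59400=-0.05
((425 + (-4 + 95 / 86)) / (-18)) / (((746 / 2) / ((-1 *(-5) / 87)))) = -181505 / 50234148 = -0.00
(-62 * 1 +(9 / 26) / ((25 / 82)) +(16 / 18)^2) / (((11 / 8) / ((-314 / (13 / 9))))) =3972630032 / 418275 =9497.65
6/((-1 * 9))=-0.67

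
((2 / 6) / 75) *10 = 2 / 45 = 0.04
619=619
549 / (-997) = -549 / 997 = -0.55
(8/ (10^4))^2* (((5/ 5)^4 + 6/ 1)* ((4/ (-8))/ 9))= -7/ 28125000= -0.00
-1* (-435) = 435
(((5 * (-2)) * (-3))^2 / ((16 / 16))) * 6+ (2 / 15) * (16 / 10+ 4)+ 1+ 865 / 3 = 142252 / 25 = 5690.08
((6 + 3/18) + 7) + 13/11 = 947/66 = 14.35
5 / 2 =2.50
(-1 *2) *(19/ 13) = -38/ 13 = -2.92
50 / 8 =25 / 4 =6.25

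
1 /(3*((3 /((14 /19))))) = 0.08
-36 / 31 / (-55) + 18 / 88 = 1539 / 6820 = 0.23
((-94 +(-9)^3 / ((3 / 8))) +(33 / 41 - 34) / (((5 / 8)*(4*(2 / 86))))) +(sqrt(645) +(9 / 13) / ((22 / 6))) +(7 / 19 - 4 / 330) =-871707476 / 334191 +sqrt(645) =-2583.01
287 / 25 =11.48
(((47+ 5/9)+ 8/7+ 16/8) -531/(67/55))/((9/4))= -171.20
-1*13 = -13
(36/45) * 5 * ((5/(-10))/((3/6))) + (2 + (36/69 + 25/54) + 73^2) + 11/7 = 46335161/8694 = 5329.56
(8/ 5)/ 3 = 8/ 15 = 0.53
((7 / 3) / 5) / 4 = 7 / 60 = 0.12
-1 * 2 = -2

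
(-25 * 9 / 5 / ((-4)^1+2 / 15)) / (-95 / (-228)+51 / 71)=287550 / 28043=10.25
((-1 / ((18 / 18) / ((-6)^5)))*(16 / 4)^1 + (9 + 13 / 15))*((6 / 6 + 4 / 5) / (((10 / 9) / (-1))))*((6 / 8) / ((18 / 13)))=-13651209 / 500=-27302.42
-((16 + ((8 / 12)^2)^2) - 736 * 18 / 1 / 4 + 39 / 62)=16548361 / 5022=3295.17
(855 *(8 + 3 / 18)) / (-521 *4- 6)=-147 / 44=-3.34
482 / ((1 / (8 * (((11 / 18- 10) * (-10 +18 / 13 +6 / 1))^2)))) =188330896 / 81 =2325072.79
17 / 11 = 1.55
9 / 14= 0.64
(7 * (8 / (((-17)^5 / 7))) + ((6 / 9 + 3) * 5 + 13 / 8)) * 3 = 680102095 / 11358856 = 59.87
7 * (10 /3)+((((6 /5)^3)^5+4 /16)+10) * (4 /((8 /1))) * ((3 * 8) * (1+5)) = 171262105105916 /91552734375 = 1870.64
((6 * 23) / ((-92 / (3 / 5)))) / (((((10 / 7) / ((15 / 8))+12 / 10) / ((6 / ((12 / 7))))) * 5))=-0.32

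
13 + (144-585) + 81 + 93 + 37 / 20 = -5043 / 20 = -252.15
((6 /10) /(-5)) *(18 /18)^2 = -3 /25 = -0.12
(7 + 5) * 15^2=2700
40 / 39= 1.03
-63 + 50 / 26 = -794 / 13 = -61.08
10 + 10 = 20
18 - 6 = 12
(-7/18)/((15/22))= -77/135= -0.57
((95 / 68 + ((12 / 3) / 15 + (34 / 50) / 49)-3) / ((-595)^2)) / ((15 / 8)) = -660934 / 331765678125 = -0.00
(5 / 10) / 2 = 1 / 4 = 0.25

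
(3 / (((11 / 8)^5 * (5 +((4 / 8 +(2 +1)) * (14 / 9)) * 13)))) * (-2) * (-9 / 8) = 995328 / 54918391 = 0.02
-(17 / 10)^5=-1419857 / 100000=-14.20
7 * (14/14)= 7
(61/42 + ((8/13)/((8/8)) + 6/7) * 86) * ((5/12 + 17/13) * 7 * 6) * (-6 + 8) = 18813053/1014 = 18553.31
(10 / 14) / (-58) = -5 / 406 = -0.01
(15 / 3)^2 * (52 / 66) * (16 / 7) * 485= 5044000 / 231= 21835.50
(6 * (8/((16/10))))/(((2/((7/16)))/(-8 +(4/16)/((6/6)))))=-3255/64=-50.86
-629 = -629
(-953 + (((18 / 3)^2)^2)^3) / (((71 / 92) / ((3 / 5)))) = 600791661708 / 355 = 1692370878.05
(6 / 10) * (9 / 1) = 27 / 5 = 5.40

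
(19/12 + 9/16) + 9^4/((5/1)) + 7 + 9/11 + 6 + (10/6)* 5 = 3528353/2640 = 1336.50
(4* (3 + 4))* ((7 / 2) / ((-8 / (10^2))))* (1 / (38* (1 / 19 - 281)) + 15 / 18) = -32691575 / 32028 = -1020.72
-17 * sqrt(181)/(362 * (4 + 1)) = -17 * sqrt(181)/1810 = -0.13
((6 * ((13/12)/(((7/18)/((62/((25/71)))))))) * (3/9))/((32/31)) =2661009/2800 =950.36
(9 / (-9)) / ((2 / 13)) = -13 / 2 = -6.50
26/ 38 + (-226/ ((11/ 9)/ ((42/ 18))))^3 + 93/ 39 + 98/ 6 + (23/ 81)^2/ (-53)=-9181760437767745232/ 114319657881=-80316549.30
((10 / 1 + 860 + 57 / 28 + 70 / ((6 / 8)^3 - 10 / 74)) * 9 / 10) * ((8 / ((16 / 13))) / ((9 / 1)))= 39409357 / 54320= 725.50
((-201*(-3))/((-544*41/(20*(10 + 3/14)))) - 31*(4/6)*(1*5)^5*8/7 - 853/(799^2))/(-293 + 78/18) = 92739245845069/362673054496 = 255.71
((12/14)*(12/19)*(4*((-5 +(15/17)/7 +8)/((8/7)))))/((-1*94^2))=-3348/4994549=-0.00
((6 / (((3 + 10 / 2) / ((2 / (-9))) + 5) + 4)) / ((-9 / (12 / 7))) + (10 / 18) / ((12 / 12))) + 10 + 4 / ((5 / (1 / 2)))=11.00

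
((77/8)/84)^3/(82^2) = 1331/5948964864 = 0.00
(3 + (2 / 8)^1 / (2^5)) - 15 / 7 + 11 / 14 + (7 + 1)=8647 / 896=9.65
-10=-10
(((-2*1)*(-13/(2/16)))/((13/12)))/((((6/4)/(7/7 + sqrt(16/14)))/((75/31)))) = 9600/31 + 19200*sqrt(14)/217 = 640.74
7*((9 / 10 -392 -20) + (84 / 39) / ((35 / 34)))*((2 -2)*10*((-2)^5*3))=0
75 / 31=2.42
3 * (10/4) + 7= 29/2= 14.50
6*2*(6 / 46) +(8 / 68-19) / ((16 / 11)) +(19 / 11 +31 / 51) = -1874813 / 206448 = -9.08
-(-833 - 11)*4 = 3376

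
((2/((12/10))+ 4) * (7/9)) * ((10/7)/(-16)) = -85/216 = -0.39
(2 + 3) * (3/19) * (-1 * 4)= -60/19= -3.16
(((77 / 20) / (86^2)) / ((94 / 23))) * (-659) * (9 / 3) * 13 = -45516471 / 13904480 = -3.27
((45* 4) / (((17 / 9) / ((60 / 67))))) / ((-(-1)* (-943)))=-97200 / 1074077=-0.09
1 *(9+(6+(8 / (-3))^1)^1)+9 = 64 / 3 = 21.33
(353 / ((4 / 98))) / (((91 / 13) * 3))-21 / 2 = 1204 / 3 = 401.33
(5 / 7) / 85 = 1 / 119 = 0.01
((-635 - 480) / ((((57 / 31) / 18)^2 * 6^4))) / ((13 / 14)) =-7500605 / 84474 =-88.79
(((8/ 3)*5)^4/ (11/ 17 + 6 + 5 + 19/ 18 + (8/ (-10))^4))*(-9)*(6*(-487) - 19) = 159990400000000/ 2507711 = 63799377.20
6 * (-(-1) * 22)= 132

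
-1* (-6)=6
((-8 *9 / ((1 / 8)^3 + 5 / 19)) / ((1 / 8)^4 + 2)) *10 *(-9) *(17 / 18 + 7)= 683755438080 / 7043249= 97079.55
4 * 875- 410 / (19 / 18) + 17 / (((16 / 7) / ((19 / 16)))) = 15177679 / 4864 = 3120.41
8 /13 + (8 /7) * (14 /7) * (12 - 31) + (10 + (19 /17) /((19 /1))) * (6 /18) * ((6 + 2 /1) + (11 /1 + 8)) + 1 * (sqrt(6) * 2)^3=73817 /1547 + 48 * sqrt(6)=165.29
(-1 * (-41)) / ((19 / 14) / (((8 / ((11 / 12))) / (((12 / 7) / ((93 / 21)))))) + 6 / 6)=142352 / 3681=38.67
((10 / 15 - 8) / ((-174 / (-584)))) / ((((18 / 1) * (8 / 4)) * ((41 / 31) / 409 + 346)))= -20362474 / 10305004275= -0.00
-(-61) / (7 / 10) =87.14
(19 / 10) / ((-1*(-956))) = 19 / 9560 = 0.00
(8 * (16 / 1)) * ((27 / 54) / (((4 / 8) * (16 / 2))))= 16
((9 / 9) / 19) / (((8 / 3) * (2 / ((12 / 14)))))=9 / 1064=0.01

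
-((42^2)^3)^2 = -30129469486639681536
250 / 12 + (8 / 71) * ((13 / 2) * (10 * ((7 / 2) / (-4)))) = 6145 / 426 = 14.42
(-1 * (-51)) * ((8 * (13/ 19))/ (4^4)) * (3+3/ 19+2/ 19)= 20553/ 5776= 3.56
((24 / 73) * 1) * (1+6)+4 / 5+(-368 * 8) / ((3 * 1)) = -1071164 / 1095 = -978.23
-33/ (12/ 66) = -363/ 2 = -181.50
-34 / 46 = -17 / 23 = -0.74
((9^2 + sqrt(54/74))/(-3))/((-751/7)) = 7* sqrt(111)/27787 + 189/751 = 0.25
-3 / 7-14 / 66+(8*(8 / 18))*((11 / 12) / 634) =-418856 / 659043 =-0.64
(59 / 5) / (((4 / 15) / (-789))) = -34913.25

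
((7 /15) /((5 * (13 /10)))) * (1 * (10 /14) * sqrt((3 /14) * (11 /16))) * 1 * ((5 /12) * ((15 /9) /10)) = 5 * sqrt(462) /78624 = 0.00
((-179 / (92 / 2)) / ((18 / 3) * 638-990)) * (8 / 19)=-358 / 620103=-0.00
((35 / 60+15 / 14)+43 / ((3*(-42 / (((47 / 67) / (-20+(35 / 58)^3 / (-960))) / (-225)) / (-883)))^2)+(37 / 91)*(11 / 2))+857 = 860.89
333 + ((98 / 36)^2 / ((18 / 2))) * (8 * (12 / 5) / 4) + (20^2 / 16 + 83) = 540617 / 1215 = 444.95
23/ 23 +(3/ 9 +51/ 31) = 277/ 93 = 2.98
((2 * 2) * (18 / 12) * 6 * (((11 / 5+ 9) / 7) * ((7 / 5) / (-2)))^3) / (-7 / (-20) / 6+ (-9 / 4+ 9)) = -18966528 / 2553125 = -7.43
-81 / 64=-1.27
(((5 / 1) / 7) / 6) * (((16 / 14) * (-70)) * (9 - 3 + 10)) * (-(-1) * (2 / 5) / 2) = -30.48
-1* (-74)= 74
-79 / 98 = -0.81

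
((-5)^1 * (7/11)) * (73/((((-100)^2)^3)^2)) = -511/2200000000000000000000000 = -0.00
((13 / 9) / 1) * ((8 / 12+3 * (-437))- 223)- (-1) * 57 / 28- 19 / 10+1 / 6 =-8370857 / 3780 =-2214.51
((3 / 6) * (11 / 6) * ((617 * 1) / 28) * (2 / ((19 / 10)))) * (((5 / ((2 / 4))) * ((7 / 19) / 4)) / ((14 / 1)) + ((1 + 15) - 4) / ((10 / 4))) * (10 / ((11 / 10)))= 28520825 / 30324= 940.54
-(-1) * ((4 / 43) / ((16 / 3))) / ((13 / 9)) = 27 / 2236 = 0.01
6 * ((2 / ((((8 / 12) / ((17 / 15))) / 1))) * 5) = 102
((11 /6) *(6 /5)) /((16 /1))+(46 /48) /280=947 /6720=0.14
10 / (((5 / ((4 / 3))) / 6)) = 16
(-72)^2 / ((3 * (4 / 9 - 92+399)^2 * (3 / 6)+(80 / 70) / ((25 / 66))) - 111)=48988800 / 1338830137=0.04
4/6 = 2/3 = 0.67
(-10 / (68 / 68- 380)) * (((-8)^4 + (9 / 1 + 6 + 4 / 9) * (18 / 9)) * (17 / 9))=205.68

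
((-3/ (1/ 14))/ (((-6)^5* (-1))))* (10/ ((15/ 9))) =-7/ 216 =-0.03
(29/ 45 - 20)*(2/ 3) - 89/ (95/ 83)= -232547/ 2565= -90.66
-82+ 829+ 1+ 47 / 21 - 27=15188 / 21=723.24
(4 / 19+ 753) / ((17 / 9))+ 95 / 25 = 402.56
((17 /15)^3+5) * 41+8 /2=906808 /3375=268.68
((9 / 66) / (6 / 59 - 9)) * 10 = -59 / 385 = -0.15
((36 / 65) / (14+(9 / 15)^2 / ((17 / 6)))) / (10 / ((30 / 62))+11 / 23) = 52785 / 28469467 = 0.00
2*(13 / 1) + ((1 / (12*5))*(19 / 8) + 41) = 32179 / 480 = 67.04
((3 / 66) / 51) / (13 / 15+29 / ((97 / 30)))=485 / 5352314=0.00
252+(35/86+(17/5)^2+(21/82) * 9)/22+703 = 463322391/484825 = 955.65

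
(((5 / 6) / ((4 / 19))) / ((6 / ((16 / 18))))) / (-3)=-95 / 486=-0.20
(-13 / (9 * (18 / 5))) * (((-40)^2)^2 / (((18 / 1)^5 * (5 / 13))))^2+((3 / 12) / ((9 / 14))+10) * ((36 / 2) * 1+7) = 254.74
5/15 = 0.33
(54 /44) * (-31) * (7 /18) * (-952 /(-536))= -77469 /2948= -26.28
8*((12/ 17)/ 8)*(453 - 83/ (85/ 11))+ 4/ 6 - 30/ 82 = 55539257/ 177735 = 312.48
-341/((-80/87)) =29667/80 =370.84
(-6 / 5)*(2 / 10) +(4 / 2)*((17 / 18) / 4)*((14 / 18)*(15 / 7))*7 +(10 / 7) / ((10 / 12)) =131989 / 18900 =6.98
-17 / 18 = -0.94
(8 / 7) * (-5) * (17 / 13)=-680 / 91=-7.47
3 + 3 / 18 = 19 / 6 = 3.17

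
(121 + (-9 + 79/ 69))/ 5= 7807/ 345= 22.63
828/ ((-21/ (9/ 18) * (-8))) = 69/ 28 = 2.46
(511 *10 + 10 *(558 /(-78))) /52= 16375 /169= 96.89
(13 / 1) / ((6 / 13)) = 169 / 6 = 28.17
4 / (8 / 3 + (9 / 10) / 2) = 240 / 187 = 1.28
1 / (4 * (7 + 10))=1 / 68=0.01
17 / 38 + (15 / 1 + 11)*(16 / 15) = 16063 / 570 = 28.18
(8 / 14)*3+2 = 26 / 7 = 3.71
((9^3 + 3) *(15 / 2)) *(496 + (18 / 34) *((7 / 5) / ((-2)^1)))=46257093 / 17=2721005.47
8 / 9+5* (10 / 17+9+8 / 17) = 7831 / 153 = 51.18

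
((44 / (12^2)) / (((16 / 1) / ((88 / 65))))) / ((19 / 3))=121 / 29640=0.00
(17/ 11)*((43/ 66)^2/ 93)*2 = 0.01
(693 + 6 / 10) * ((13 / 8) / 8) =11271 / 80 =140.89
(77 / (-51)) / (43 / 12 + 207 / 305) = -93940 / 265183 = -0.35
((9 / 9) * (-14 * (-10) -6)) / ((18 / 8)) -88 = -256 / 9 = -28.44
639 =639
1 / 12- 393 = -4715 / 12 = -392.92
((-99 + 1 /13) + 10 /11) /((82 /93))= -651744 /5863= -111.16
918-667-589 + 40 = -298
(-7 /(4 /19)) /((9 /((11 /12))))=-1463 /432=-3.39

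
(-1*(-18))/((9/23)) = 46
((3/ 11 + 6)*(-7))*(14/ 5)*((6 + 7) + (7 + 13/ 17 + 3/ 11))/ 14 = -184.75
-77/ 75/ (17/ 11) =-847/ 1275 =-0.66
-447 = -447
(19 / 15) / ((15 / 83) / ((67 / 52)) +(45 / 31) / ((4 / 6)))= 0.55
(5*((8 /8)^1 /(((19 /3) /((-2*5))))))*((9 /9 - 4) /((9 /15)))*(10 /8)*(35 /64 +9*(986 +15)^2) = 1082161145625 /2432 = 444967576.33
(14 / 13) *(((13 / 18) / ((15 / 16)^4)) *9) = 9.06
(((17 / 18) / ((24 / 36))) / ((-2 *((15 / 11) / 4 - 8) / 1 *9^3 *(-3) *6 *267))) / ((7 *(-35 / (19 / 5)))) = 3553 / 8678177619300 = 0.00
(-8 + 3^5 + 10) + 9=254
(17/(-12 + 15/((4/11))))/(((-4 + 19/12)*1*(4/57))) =-3.43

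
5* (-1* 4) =-20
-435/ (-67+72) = -87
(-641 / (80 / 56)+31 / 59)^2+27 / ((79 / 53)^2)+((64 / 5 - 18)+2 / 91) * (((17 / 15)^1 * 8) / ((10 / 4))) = 595622317844980897 / 2965451716500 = 200853.82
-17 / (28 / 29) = -493 / 28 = -17.61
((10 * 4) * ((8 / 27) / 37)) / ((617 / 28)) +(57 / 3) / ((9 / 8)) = 10418984 / 616383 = 16.90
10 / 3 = 3.33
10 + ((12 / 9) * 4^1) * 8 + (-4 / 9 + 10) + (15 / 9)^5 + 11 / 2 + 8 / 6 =39811 / 486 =81.92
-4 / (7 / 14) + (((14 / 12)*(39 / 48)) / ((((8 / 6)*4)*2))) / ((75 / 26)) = -306017 / 38400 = -7.97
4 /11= 0.36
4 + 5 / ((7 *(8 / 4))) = 61 / 14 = 4.36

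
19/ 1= 19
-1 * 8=-8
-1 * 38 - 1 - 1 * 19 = -58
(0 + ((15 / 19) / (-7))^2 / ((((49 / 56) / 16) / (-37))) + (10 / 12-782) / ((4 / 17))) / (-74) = 9891667217 / 219909648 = 44.98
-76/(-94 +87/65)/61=260/19337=0.01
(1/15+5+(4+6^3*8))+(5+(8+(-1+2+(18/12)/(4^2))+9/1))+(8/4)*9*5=888077/480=1850.16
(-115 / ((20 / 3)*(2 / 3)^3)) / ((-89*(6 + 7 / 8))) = 1863 / 19580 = 0.10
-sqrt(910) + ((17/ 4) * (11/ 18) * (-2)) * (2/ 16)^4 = -sqrt(910)-187/ 147456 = -30.17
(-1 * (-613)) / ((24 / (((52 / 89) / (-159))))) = -7969 / 84906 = -0.09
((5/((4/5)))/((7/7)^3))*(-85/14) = -37.95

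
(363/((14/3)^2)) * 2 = 3267/98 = 33.34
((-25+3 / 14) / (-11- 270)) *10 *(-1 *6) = -10410 / 1967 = -5.29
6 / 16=3 / 8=0.38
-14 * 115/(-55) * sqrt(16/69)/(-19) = -56 * sqrt(69)/627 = -0.74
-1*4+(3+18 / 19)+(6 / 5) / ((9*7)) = -67 / 1995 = -0.03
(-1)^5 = -1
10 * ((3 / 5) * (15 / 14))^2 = 405 / 98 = 4.13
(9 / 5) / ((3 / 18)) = 54 / 5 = 10.80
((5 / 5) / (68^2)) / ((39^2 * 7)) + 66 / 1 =3249294049 / 49231728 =66.00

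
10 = 10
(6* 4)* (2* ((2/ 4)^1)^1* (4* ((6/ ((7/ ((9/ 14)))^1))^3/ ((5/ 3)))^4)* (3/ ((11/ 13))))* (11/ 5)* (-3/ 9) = -15172766492903047143648/ 598691348064270045003125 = -0.03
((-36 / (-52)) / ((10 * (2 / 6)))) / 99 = 3 / 1430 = 0.00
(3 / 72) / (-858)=-1 / 20592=-0.00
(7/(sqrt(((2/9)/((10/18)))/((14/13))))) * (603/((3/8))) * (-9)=-101304 * sqrt(455)/13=-166222.17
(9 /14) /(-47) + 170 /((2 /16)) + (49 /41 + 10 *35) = 46164253 /26978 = 1711.18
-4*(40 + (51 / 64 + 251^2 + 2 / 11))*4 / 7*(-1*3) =133144659 / 308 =432287.85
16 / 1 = 16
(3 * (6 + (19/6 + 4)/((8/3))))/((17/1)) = 417/272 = 1.53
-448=-448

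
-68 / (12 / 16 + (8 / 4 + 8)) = -272 / 43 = -6.33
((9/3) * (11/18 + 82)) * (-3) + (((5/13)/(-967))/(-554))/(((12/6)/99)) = -10355964163/13928668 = -743.50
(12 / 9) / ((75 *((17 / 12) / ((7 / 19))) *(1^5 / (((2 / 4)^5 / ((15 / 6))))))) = 7 / 121125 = 0.00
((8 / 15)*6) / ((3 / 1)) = 16 / 15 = 1.07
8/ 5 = 1.60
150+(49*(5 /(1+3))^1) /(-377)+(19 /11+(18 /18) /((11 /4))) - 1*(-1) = 2536777 /16588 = 152.93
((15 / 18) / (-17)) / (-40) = 1 / 816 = 0.00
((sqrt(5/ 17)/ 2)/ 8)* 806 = 403* sqrt(85)/ 136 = 27.32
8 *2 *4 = 64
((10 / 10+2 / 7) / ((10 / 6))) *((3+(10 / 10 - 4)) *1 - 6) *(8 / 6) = -216 / 35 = -6.17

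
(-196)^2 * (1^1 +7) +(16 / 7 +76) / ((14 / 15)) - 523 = 15037555 / 49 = 306888.88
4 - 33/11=1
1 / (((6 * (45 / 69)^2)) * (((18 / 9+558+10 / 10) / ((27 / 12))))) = 529 / 336600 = 0.00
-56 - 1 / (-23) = -1287 / 23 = -55.96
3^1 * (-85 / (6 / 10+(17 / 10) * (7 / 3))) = -7650 / 137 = -55.84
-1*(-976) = 976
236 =236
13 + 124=137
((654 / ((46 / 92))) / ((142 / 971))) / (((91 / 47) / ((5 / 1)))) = 149232990 / 6461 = 23097.51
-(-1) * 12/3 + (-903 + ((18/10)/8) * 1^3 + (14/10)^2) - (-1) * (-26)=-922.82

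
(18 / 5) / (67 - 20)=18 / 235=0.08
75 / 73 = 1.03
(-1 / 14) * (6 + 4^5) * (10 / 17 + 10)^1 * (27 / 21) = -834300 / 833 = -1001.56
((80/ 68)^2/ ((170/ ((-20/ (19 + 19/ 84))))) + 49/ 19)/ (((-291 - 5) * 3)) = -4079089/ 1409166312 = -0.00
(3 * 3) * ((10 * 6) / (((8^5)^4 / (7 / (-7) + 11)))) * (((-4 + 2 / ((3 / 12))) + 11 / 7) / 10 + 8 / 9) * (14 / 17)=13665 / 2449958197289549824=0.00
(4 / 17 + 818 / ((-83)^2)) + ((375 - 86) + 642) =109073665 / 117113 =931.35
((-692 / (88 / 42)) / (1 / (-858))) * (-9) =-2550366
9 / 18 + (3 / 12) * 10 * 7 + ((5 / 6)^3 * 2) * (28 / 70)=997 / 54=18.46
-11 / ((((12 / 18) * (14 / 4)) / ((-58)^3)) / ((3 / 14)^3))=21730599 / 2401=9050.65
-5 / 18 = -0.28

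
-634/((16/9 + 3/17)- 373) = 48501/28385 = 1.71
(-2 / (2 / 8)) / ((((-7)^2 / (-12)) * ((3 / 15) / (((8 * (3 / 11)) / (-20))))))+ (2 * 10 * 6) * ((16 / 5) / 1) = 206400 / 539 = 382.93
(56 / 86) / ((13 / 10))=280 / 559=0.50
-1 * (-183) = 183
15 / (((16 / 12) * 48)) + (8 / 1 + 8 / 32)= 543 / 64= 8.48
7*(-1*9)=-63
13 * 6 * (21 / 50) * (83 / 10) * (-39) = -2651103 / 250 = -10604.41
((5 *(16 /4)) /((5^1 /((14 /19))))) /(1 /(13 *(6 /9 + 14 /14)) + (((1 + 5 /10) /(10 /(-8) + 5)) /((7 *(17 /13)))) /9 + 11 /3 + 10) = 974610 /4536041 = 0.21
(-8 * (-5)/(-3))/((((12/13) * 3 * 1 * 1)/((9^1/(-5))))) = 26/3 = 8.67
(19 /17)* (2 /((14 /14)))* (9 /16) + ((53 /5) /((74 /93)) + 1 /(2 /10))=492607 /25160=19.58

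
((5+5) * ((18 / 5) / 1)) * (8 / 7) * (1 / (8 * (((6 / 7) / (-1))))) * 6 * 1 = -36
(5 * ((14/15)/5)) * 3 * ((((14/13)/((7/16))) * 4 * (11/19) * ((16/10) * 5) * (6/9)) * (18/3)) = 630784/1235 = 510.76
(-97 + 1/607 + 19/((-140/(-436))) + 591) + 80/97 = 1141659314/2060765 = 554.00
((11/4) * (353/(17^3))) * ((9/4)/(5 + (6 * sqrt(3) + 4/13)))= -3483051/117833392 + 1968681 * sqrt(3)/58916696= 0.03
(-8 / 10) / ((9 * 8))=-1 / 90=-0.01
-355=-355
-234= -234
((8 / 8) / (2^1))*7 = 3.50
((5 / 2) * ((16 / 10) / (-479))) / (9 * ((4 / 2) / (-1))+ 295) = -4 / 132683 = -0.00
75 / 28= 2.68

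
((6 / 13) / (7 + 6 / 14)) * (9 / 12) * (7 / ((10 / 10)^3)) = 441 / 1352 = 0.33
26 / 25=1.04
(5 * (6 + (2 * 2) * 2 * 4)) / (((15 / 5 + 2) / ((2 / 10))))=38 / 5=7.60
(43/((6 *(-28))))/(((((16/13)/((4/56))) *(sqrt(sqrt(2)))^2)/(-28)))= 559 *sqrt(2)/2688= 0.29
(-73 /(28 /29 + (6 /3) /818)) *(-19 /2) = 16451207 /22962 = 716.45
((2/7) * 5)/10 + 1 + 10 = 78/7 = 11.14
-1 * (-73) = 73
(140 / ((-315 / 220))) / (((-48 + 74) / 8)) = -3520 / 117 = -30.09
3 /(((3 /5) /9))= 45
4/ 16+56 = 225/ 4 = 56.25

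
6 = 6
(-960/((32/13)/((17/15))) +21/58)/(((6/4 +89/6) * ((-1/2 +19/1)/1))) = -1.46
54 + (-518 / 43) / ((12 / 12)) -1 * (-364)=17456 / 43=405.95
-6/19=-0.32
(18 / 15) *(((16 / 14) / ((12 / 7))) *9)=36 / 5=7.20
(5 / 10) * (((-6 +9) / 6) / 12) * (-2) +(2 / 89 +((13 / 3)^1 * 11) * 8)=814487 / 2136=381.31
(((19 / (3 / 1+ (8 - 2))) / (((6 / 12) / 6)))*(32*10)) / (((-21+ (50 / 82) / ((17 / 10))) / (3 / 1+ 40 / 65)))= -796698880 / 561093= -1419.91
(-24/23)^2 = 576/529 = 1.09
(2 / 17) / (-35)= -2 / 595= -0.00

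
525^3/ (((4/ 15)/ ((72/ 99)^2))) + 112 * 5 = 34728817760/ 121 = 287015022.81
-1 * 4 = -4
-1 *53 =-53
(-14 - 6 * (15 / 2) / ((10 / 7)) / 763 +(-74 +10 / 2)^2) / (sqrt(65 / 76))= 1034837 * sqrt(1235) / 7085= 5132.93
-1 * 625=-625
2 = 2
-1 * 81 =-81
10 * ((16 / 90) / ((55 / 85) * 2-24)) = -0.08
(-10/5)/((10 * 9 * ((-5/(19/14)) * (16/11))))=209/50400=0.00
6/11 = 0.55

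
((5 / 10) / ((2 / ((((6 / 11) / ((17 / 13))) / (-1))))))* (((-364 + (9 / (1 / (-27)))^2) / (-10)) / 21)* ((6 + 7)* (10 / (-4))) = -947.07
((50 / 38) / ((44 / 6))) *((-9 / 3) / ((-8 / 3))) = 0.20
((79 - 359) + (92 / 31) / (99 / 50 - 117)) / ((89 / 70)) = -3494629600 / 15867009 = -220.25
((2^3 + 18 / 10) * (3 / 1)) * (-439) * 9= -580797 / 5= -116159.40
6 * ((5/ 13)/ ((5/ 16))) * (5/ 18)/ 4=20/ 39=0.51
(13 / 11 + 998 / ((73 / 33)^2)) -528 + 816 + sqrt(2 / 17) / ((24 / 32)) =493.58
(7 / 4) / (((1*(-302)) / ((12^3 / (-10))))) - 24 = -17364 / 755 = -23.00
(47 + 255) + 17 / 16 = 4849 / 16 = 303.06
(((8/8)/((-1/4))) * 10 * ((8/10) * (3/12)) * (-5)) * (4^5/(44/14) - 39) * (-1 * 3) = -378600/11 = -34418.18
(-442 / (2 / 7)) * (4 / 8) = -1547 / 2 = -773.50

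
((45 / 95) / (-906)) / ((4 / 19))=-3 / 1208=-0.00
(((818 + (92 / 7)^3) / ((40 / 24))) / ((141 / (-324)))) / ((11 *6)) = -64.51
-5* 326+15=-1615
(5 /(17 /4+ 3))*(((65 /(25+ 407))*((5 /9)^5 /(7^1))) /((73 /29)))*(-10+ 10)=0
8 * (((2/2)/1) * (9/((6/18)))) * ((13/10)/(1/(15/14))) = 2106/7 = 300.86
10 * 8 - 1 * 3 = 77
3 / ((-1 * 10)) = -3 / 10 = -0.30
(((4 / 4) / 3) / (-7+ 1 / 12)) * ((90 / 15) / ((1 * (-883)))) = 24 / 73289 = 0.00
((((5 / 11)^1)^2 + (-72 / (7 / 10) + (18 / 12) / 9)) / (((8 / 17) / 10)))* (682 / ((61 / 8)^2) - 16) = 29306710210 / 3151687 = 9298.74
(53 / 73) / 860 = 0.00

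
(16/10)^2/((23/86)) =5504/575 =9.57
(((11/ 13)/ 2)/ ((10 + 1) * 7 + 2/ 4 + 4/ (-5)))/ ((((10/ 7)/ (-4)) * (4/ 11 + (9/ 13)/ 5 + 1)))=-4235/ 411879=-0.01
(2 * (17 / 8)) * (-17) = -289 / 4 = -72.25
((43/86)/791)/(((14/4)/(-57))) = -57/5537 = -0.01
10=10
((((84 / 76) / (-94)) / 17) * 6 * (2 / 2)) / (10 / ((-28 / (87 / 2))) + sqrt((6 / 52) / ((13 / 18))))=214032 * sqrt(3) / 53905803013 + 14408940 / 53905803013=0.00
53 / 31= 1.71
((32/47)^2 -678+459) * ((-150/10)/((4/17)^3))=35576040165/141376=251641.30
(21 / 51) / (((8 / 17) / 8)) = 7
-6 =-6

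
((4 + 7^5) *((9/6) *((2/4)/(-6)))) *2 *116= -487519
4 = 4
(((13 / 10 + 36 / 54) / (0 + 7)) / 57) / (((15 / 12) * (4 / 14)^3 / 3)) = 2891 / 5700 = 0.51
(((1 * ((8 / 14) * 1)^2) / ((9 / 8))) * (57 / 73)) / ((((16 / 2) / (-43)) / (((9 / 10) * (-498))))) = 9764784 / 17885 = 545.98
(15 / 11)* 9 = 135 / 11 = 12.27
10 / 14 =5 / 7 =0.71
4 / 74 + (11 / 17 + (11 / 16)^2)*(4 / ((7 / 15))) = 2719747 / 281792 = 9.65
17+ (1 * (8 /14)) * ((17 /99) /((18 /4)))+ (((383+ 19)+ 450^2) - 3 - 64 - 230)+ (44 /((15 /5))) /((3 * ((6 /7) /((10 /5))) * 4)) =1263771337 /6237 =202624.87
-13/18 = -0.72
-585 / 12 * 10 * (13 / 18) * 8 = -8450 / 3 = -2816.67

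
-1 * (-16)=16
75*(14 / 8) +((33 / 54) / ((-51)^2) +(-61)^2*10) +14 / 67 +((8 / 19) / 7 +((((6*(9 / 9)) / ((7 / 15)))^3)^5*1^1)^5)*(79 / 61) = 3484067463566867691294980965722728584479309808303538258529142627638181065293988042856712510249999679982282303387972103736297091017590221727726030640341187817 / 17536951168739246107294256940287715994374973117299841234723727520878634444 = 198670078398658263812697000000000000000000000000000000000000000000000000000000000000.00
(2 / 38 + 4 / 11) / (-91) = -87 / 19019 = -0.00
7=7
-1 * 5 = -5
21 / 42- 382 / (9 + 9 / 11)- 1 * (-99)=1636 / 27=60.59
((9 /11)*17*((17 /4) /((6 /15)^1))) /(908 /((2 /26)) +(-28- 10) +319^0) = 13005 /1035496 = 0.01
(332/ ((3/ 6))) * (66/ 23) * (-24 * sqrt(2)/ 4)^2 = 3155328/ 23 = 137188.17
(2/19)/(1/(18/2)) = 18/19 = 0.95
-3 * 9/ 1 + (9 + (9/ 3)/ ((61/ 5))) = -1083/ 61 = -17.75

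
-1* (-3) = 3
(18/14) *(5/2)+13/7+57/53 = 4561/742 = 6.15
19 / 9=2.11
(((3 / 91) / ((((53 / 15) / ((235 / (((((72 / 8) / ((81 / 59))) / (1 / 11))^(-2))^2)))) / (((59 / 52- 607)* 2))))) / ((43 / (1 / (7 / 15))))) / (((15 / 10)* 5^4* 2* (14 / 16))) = -210158091608835788 / 96305852097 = -2182194.40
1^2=1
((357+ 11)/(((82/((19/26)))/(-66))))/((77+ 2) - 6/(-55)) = -333960/122057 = -2.74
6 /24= 1 /4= 0.25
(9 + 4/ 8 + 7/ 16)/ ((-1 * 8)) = -1.24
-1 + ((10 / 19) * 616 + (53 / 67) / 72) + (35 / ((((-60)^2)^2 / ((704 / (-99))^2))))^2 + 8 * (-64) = -1293096669245517529 / 6849809479125000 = -188.78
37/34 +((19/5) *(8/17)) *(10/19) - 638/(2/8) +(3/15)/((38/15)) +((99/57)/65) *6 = -53531609/20995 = -2549.73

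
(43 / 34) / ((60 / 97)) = 4171 / 2040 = 2.04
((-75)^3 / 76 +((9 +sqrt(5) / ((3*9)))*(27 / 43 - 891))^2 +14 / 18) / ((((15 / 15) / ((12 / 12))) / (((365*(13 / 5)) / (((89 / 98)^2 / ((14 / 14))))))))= 8906500462021344*sqrt(5) / 14645929 +185045581558684739893 / 2504453859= 75246400848.09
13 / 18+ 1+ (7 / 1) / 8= 187 / 72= 2.60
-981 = -981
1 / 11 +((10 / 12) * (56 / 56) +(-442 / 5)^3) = -5699150983 / 8250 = -690806.18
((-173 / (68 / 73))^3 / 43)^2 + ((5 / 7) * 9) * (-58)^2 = 28399601276158928217064927 / 1279641827602432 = 22193398702.33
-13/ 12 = -1.08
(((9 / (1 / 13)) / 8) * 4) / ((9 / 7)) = 91 / 2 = 45.50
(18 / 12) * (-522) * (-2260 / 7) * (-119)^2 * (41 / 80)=7338713697 / 4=1834678424.25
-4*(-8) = 32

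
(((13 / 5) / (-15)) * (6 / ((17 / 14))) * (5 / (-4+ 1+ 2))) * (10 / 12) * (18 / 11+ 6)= 27.25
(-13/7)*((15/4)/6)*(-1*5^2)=1625/56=29.02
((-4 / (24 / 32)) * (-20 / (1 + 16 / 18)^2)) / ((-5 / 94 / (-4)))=649728 / 289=2248.19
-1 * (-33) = 33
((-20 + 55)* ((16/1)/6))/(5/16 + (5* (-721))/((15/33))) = -4480/380673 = -0.01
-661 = -661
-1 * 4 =-4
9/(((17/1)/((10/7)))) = 90/119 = 0.76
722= 722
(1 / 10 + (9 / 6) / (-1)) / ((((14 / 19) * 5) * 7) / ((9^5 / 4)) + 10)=-7853517 / 56106350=-0.14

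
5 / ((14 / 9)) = 45 / 14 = 3.21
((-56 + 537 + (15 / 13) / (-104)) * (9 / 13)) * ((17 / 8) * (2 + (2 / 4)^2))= 895458969 / 562432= 1592.12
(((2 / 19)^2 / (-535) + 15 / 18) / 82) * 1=0.01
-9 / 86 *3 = -27 / 86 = -0.31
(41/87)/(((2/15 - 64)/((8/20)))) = -41/13891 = -0.00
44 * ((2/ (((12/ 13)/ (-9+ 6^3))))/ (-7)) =-19734/ 7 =-2819.14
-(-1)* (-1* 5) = -5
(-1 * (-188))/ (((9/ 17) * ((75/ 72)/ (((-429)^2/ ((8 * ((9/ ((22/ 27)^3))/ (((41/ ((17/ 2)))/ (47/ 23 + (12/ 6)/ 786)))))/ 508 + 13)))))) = 131013136351924404864/ 27378203131075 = 4785308.07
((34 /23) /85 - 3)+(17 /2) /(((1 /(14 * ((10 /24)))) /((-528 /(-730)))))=276031 /8395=32.88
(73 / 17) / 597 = 73 / 10149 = 0.01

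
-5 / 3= -1.67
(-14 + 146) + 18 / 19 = 132.95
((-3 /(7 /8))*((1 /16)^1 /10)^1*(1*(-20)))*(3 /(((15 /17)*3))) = 17 /35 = 0.49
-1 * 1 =-1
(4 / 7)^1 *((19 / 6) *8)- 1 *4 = 220 / 21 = 10.48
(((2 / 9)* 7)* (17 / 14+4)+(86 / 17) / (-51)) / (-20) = -20839 / 52020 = -0.40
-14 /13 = -1.08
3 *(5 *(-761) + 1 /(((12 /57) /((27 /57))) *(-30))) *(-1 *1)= 11415.22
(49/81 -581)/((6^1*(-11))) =23506/2673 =8.79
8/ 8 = 1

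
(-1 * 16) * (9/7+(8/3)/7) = -80/3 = -26.67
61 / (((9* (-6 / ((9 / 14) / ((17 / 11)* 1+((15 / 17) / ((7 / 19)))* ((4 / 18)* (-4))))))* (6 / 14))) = 2.90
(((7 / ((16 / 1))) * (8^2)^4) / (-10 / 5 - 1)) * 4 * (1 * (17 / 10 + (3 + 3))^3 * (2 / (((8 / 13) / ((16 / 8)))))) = -10890642194432 / 375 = -29041712518.49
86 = 86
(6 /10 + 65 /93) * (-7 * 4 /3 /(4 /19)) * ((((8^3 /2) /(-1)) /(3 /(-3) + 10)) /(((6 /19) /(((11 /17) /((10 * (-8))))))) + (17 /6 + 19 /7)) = -1157084914 /3201525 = -361.42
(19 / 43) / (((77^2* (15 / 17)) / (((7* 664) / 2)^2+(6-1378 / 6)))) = 5233329011 / 11472615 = 456.16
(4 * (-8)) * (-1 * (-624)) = -19968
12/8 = 3/2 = 1.50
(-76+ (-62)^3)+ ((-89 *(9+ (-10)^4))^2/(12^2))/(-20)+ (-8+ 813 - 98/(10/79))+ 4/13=-10324768161901/37440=-275768380.39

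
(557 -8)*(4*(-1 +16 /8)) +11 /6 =13187 /6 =2197.83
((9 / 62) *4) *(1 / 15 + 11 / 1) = 996 / 155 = 6.43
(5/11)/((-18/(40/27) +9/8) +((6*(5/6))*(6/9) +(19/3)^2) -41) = -1800/33979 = -0.05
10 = 10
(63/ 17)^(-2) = 289/ 3969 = 0.07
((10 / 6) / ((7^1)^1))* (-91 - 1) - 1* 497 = -10897 / 21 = -518.90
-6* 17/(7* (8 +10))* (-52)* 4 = 3536/21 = 168.38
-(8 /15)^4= -4096 /50625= -0.08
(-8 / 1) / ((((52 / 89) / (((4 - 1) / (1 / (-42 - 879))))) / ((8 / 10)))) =1967256 / 65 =30265.48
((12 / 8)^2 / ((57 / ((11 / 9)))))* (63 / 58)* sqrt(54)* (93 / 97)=64449* sqrt(6) / 427576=0.37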